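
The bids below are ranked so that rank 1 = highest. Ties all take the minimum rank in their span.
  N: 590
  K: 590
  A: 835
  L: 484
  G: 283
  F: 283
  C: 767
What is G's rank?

6

Sorted (descending): 835, 767, 590, 590, 484, 283, 283
The 2 values of 590 occupy positions 3–4 → each gets rank 3.
The 2 values of 283 occupy positions 6–7 → each gets rank 6.
G has value 283 → rank 6.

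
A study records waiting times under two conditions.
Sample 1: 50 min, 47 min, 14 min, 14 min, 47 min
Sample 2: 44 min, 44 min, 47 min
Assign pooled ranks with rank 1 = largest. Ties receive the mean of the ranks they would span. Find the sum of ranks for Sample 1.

Sorted (descending): 50, 47, 47, 47, 44, 44, 14, 14
The 3 values of 47 occupy positions 2–4 → average rank 3.
The 2 values of 44 occupy positions 5–6 → average rank (5+6)/2 = 5.5.
The 2 values of 14 occupy positions 7–8 → average rank (7+8)/2 = 7.5.
Sample 1 values → pooled ranks: 50→1, 47→3, 14→7.5, 14→7.5, 47→3
Rank sum = 1 + 3 + 7.5 + 7.5 + 3 = 22

22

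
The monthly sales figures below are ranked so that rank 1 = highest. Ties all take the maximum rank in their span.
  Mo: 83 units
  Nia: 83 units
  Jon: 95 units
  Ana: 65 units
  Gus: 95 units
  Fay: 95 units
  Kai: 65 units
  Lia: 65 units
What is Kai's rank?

8

Sorted (descending): 95, 95, 95, 83, 83, 65, 65, 65
The 3 values of 95 occupy positions 1–3 → each gets rank 3.
The 2 values of 83 occupy positions 4–5 → each gets rank 5.
The 3 values of 65 occupy positions 6–8 → each gets rank 8.
Kai has value 65 units → rank 8.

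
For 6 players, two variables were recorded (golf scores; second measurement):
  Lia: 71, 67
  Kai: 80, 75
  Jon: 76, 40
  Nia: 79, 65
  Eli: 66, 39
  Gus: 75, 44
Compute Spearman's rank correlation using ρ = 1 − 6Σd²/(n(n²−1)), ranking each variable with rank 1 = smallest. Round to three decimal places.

0.600

Ranks of variable 1: 2, 6, 4, 5, 1, 3
Ranks of variable 2: 5, 6, 2, 4, 1, 3
d = r₁ − r₂: -3, 0, 2, 1, 0, 0
d²: 9, 0, 4, 1, 0, 0; Σd² = 14
ρ = 1 − 6·14/(6·35) = 1 − 84/210 = 0.600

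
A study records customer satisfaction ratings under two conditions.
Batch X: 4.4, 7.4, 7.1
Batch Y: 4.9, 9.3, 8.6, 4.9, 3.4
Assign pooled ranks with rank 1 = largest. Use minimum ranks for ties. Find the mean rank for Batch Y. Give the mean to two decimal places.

Sorted (descending): 9.3, 8.6, 7.4, 7.1, 4.9, 4.9, 4.4, 3.4
The 2 values of 4.9 occupy positions 5–6 → each gets rank 5.
Batch Y values → pooled ranks: 4.9→5, 9.3→1, 8.6→2, 4.9→5, 3.4→8
Mean rank = (5 + 1 + 2 + 5 + 8) / 5 = 4.20

4.20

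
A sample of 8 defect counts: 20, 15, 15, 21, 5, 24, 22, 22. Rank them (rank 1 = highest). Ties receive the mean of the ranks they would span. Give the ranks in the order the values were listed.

5, 6.5, 6.5, 4, 8, 1, 2.5, 2.5

Sorted (descending): 24, 22, 22, 21, 20, 15, 15, 5
The 2 values of 22 occupy positions 2–3 → average rank (2+3)/2 = 2.5.
The 2 values of 15 occupy positions 6–7 → average rank (6+7)/2 = 6.5.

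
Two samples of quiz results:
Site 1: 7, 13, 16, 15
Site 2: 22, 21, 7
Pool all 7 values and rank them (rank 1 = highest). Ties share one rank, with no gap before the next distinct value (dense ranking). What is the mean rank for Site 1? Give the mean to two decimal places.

Sorted (descending): 22, 21, 16, 15, 13, 7, 7
The 2 values of 7 share dense rank 6.
Remaining distinct values take the next consecutive integers.
Site 1 values → pooled ranks: 7→6, 13→5, 16→3, 15→4
Mean rank = (6 + 5 + 3 + 4) / 4 = 4.50

4.50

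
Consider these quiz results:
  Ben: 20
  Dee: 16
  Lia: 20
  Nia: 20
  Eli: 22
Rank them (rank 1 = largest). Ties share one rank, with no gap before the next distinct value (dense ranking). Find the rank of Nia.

Sorted (descending): 22, 20, 20, 20, 16
The 3 values of 20 share dense rank 2.
Remaining distinct values take the next consecutive integers.
Nia has value 20 → rank 2.

2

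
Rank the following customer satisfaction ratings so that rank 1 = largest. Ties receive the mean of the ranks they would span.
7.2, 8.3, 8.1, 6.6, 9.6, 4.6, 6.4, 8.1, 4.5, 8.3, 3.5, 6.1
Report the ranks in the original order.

Sorted (descending): 9.6, 8.3, 8.3, 8.1, 8.1, 7.2, 6.6, 6.4, 6.1, 4.6, 4.5, 3.5
The 2 values of 8.3 occupy positions 2–3 → average rank (2+3)/2 = 2.5.
The 2 values of 8.1 occupy positions 4–5 → average rank (4+5)/2 = 4.5.

6, 2.5, 4.5, 7, 1, 10, 8, 4.5, 11, 2.5, 12, 9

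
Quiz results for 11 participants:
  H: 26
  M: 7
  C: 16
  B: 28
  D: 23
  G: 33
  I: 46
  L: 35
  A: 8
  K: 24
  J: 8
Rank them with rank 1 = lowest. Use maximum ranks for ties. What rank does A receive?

Sorted (ascending): 7, 8, 8, 16, 23, 24, 26, 28, 33, 35, 46
The 2 values of 8 occupy positions 2–3 → each gets rank 3.
A has value 8 → rank 3.

3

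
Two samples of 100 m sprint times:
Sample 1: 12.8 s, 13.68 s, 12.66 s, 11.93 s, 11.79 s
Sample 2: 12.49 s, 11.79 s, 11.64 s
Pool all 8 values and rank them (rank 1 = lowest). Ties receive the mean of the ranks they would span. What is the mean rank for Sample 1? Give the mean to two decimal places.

Sorted (ascending): 11.64, 11.79, 11.79, 11.93, 12.49, 12.66, 12.8, 13.68
The 2 values of 11.79 occupy positions 2–3 → average rank (2+3)/2 = 2.5.
Sample 1 values → pooled ranks: 12.8→7, 13.68→8, 12.66→6, 11.93→4, 11.79→2.5
Mean rank = (7 + 8 + 6 + 4 + 2.5) / 5 = 5.50

5.50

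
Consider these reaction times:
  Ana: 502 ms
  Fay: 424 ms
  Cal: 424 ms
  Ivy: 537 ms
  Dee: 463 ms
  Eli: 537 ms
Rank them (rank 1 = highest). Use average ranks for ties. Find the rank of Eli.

1.5

Sorted (descending): 537, 537, 502, 463, 424, 424
The 2 values of 537 occupy positions 1–2 → average rank (1+2)/2 = 1.5.
The 2 values of 424 occupy positions 5–6 → average rank (5+6)/2 = 5.5.
Eli has value 537 ms → rank 1.5.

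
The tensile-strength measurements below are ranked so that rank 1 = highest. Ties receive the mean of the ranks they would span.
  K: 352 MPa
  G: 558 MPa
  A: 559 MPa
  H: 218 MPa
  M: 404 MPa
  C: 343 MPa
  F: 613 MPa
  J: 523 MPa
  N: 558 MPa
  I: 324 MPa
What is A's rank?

2

Sorted (descending): 613, 559, 558, 558, 523, 404, 352, 343, 324, 218
The 2 values of 558 occupy positions 3–4 → average rank (3+4)/2 = 3.5.
A has value 559 MPa → rank 2.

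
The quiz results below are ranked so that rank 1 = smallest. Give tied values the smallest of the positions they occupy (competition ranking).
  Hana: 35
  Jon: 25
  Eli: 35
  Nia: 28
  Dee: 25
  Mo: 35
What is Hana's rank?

4

Sorted (ascending): 25, 25, 28, 35, 35, 35
The 2 values of 25 occupy positions 1–2 → each gets rank 1.
The 3 values of 35 occupy positions 4–6 → each gets rank 4.
Hana has value 35 → rank 4.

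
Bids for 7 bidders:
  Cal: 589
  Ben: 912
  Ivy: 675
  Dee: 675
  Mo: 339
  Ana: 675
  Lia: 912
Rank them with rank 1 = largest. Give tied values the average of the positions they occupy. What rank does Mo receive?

Sorted (descending): 912, 912, 675, 675, 675, 589, 339
The 2 values of 912 occupy positions 1–2 → average rank (1+2)/2 = 1.5.
The 3 values of 675 occupy positions 3–5 → average rank 4.
Mo has value 339 → rank 7.

7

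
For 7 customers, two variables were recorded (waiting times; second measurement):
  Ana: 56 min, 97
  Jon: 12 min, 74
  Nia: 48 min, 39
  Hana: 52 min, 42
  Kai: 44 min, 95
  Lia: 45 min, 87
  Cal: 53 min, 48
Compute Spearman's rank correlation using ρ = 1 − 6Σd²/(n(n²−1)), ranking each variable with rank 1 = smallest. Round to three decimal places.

0.000

Ranks of variable 1: 7, 1, 4, 5, 2, 3, 6
Ranks of variable 2: 7, 4, 1, 2, 6, 5, 3
d = r₁ − r₂: 0, -3, 3, 3, -4, -2, 3
d²: 0, 9, 9, 9, 16, 4, 9; Σd² = 56
ρ = 1 − 6·56/(7·48) = 1 − 336/336 = 0.000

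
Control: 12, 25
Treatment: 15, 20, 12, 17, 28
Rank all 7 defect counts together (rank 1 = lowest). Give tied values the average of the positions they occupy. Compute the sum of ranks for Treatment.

20.5

Sorted (ascending): 12, 12, 15, 17, 20, 25, 28
The 2 values of 12 occupy positions 1–2 → average rank (1+2)/2 = 1.5.
Treatment values → pooled ranks: 15→3, 20→5, 12→1.5, 17→4, 28→7
Rank sum = 3 + 5 + 1.5 + 4 + 7 = 20.5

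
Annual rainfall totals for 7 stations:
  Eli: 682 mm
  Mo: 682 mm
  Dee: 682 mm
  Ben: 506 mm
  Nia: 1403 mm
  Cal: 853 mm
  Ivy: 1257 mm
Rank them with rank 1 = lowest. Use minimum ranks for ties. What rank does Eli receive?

2

Sorted (ascending): 506, 682, 682, 682, 853, 1257, 1403
The 3 values of 682 occupy positions 2–4 → each gets rank 2.
Eli has value 682 mm → rank 2.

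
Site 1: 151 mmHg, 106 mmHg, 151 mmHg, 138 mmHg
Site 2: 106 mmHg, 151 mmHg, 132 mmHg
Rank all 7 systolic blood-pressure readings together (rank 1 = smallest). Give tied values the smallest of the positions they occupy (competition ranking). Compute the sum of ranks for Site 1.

Sorted (ascending): 106, 106, 132, 138, 151, 151, 151
The 2 values of 106 occupy positions 1–2 → each gets rank 1.
The 3 values of 151 occupy positions 5–7 → each gets rank 5.
Site 1 values → pooled ranks: 151→5, 106→1, 151→5, 138→4
Rank sum = 5 + 1 + 5 + 4 = 15

15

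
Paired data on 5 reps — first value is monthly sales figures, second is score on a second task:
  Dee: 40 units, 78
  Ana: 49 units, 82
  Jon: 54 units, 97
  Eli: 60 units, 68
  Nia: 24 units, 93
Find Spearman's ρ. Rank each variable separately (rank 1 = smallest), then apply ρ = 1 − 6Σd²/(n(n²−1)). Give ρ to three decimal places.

Ranks of variable 1: 2, 3, 4, 5, 1
Ranks of variable 2: 2, 3, 5, 1, 4
d = r₁ − r₂: 0, 0, -1, 4, -3
d²: 0, 0, 1, 16, 9; Σd² = 26
ρ = 1 − 6·26/(5·24) = 1 − 156/120 = -0.300

-0.300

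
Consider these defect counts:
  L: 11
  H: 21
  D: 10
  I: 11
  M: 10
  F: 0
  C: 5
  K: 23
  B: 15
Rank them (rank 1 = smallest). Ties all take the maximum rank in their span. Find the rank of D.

4

Sorted (ascending): 0, 5, 10, 10, 11, 11, 15, 21, 23
The 2 values of 10 occupy positions 3–4 → each gets rank 4.
The 2 values of 11 occupy positions 5–6 → each gets rank 6.
D has value 10 → rank 4.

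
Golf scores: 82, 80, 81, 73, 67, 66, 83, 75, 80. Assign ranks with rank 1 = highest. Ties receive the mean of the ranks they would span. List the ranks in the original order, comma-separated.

2, 4.5, 3, 7, 8, 9, 1, 6, 4.5

Sorted (descending): 83, 82, 81, 80, 80, 75, 73, 67, 66
The 2 values of 80 occupy positions 4–5 → average rank (4+5)/2 = 4.5.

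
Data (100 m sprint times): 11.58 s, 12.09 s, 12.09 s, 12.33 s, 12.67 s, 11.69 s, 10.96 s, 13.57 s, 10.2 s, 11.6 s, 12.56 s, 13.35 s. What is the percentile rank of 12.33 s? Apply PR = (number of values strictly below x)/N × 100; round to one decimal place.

58.3

N = 12.
Strictly below 12.33: 7. Equal to 12.33: 1.
PR = 7/12 × 100 = 58.3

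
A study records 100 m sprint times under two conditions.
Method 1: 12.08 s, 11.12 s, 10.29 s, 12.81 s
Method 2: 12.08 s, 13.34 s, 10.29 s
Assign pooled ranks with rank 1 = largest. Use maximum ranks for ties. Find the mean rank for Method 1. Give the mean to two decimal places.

Sorted (descending): 13.34, 12.81, 12.08, 12.08, 11.12, 10.29, 10.29
The 2 values of 12.08 occupy positions 3–4 → each gets rank 4.
The 2 values of 10.29 occupy positions 6–7 → each gets rank 7.
Method 1 values → pooled ranks: 12.08→4, 11.12→5, 10.29→7, 12.81→2
Mean rank = (4 + 5 + 7 + 2) / 4 = 4.50

4.50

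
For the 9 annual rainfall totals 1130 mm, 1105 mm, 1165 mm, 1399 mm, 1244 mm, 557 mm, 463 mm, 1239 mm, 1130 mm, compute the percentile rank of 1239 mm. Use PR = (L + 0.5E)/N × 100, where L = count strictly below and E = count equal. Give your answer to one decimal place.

N = 9.
Strictly below 1239: 6. Equal to 1239: 1.
PR = (6 + 0.5·1)/9 × 100 = 72.2

72.2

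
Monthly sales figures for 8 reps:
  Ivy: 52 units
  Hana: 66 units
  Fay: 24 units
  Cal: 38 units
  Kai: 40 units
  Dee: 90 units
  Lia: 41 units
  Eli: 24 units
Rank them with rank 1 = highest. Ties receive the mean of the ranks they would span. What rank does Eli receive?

Sorted (descending): 90, 66, 52, 41, 40, 38, 24, 24
The 2 values of 24 occupy positions 7–8 → average rank (7+8)/2 = 7.5.
Eli has value 24 units → rank 7.5.

7.5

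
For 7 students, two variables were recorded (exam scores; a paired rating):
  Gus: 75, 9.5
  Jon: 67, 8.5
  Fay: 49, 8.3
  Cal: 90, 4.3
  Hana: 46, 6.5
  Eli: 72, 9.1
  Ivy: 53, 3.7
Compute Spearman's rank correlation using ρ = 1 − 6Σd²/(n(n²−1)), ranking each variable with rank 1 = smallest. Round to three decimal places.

0.286

Ranks of variable 1: 6, 4, 2, 7, 1, 5, 3
Ranks of variable 2: 7, 5, 4, 2, 3, 6, 1
d = r₁ − r₂: -1, -1, -2, 5, -2, -1, 2
d²: 1, 1, 4, 25, 4, 1, 4; Σd² = 40
ρ = 1 − 6·40/(7·48) = 1 − 240/336 = 0.286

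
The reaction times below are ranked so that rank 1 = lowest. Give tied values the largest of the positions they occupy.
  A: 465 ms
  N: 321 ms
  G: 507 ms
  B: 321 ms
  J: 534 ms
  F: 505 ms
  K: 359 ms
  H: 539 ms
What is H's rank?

Sorted (ascending): 321, 321, 359, 465, 505, 507, 534, 539
The 2 values of 321 occupy positions 1–2 → each gets rank 2.
H has value 539 ms → rank 8.

8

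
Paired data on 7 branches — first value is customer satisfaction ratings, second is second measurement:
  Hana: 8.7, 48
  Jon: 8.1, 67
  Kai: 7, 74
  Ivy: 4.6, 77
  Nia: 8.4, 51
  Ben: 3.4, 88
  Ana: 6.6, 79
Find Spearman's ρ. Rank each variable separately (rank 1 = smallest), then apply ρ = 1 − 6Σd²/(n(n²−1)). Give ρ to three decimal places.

Ranks of variable 1: 7, 5, 4, 2, 6, 1, 3
Ranks of variable 2: 1, 3, 4, 5, 2, 7, 6
d = r₁ − r₂: 6, 2, 0, -3, 4, -6, -3
d²: 36, 4, 0, 9, 16, 36, 9; Σd² = 110
ρ = 1 − 6·110/(7·48) = 1 − 660/336 = -0.964

-0.964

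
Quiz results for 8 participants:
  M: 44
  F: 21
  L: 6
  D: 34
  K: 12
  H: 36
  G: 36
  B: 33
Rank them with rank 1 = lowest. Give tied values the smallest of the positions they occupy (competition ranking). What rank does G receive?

Sorted (ascending): 6, 12, 21, 33, 34, 36, 36, 44
The 2 values of 36 occupy positions 6–7 → each gets rank 6.
G has value 36 → rank 6.

6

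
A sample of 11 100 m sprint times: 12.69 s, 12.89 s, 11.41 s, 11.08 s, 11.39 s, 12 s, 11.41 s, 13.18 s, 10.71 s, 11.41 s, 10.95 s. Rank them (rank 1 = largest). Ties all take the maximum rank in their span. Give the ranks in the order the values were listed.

Sorted (descending): 13.18, 12.89, 12.69, 12, 11.41, 11.41, 11.41, 11.39, 11.08, 10.95, 10.71
The 3 values of 11.41 occupy positions 5–7 → each gets rank 7.

3, 2, 7, 9, 8, 4, 7, 1, 11, 7, 10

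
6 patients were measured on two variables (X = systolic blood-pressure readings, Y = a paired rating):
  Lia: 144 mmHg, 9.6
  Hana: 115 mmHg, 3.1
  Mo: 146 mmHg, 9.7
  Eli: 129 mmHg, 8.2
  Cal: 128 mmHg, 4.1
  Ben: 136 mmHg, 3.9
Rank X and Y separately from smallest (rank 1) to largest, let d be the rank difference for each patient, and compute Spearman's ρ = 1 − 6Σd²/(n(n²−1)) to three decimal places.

0.829

Ranks of variable 1: 5, 1, 6, 3, 2, 4
Ranks of variable 2: 5, 1, 6, 4, 3, 2
d = r₁ − r₂: 0, 0, 0, -1, -1, 2
d²: 0, 0, 0, 1, 1, 4; Σd² = 6
ρ = 1 − 6·6/(6·35) = 1 − 36/210 = 0.829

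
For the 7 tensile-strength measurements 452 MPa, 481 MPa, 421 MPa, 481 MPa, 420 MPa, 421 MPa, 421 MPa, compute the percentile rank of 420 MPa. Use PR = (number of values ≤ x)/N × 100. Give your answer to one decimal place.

N = 7.
Strictly below 420: 0. Equal to 420: 1.
PR = 1/7 × 100 = 14.3

14.3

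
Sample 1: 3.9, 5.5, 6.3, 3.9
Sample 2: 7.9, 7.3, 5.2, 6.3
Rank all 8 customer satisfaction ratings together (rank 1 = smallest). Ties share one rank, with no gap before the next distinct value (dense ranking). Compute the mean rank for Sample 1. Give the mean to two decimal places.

Sorted (ascending): 3.9, 3.9, 5.2, 5.5, 6.3, 6.3, 7.3, 7.9
The 2 values of 3.9 share dense rank 1.
The 2 values of 6.3 share dense rank 4.
Remaining distinct values take the next consecutive integers.
Sample 1 values → pooled ranks: 3.9→1, 5.5→3, 6.3→4, 3.9→1
Mean rank = (1 + 3 + 4 + 1) / 4 = 2.25

2.25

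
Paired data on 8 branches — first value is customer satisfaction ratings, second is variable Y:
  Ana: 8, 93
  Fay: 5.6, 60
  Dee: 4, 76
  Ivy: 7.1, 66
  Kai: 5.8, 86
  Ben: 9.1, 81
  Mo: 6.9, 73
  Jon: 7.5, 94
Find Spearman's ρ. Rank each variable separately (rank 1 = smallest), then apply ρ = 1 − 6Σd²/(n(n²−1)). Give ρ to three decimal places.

0.500

Ranks of variable 1: 7, 2, 1, 5, 3, 8, 4, 6
Ranks of variable 2: 7, 1, 4, 2, 6, 5, 3, 8
d = r₁ − r₂: 0, 1, -3, 3, -3, 3, 1, -2
d²: 0, 1, 9, 9, 9, 9, 1, 4; Σd² = 42
ρ = 1 − 6·42/(8·63) = 1 − 252/504 = 0.500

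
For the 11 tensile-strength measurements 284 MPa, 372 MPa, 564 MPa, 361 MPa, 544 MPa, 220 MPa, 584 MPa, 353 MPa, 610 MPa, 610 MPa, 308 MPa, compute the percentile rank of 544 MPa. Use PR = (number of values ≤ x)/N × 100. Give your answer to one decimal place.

N = 11.
Strictly below 544: 6. Equal to 544: 1.
PR = 7/11 × 100 = 63.6

63.6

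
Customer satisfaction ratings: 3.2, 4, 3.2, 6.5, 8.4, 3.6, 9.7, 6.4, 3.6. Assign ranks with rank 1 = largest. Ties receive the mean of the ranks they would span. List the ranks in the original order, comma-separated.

Sorted (descending): 9.7, 8.4, 6.5, 6.4, 4, 3.6, 3.6, 3.2, 3.2
The 2 values of 3.6 occupy positions 6–7 → average rank (6+7)/2 = 6.5.
The 2 values of 3.2 occupy positions 8–9 → average rank (8+9)/2 = 8.5.

8.5, 5, 8.5, 3, 2, 6.5, 1, 4, 6.5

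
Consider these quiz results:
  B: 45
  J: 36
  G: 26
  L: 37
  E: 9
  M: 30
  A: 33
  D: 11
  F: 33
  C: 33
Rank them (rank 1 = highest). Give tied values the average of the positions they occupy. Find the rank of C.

Sorted (descending): 45, 37, 36, 33, 33, 33, 30, 26, 11, 9
The 3 values of 33 occupy positions 4–6 → average rank 5.
C has value 33 → rank 5.

5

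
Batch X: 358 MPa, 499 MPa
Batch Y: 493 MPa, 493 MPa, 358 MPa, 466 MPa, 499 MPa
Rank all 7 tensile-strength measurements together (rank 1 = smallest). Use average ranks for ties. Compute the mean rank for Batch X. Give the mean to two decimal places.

4.00

Sorted (ascending): 358, 358, 466, 493, 493, 499, 499
The 2 values of 358 occupy positions 1–2 → average rank (1+2)/2 = 1.5.
The 2 values of 493 occupy positions 4–5 → average rank (4+5)/2 = 4.5.
The 2 values of 499 occupy positions 6–7 → average rank (6+7)/2 = 6.5.
Batch X values → pooled ranks: 358→1.5, 499→6.5
Mean rank = (1.5 + 6.5) / 2 = 4.00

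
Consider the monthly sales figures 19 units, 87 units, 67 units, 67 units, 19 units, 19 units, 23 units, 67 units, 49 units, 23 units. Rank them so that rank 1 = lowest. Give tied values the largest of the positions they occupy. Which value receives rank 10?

Sorted (ascending): 19, 19, 19, 23, 23, 49, 67, 67, 67, 87
The 3 values of 19 occupy positions 1–3 → each gets rank 3.
The 2 values of 23 occupy positions 4–5 → each gets rank 5.
The 3 values of 67 occupy positions 7–9 → each gets rank 9.
Rank 10 → value 87.

87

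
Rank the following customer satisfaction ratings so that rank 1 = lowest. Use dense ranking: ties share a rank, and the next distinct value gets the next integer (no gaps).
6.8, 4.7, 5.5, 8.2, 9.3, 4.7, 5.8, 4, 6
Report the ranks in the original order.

6, 2, 3, 7, 8, 2, 4, 1, 5

Sorted (ascending): 4, 4.7, 4.7, 5.5, 5.8, 6, 6.8, 8.2, 9.3
The 2 values of 4.7 share dense rank 2.
Remaining distinct values take the next consecutive integers.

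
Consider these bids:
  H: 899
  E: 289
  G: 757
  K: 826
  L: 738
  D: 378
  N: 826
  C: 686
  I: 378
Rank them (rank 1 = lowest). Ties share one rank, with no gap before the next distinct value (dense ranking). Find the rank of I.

2

Sorted (ascending): 289, 378, 378, 686, 738, 757, 826, 826, 899
The 2 values of 378 share dense rank 2.
The 2 values of 826 share dense rank 6.
Remaining distinct values take the next consecutive integers.
I has value 378 → rank 2.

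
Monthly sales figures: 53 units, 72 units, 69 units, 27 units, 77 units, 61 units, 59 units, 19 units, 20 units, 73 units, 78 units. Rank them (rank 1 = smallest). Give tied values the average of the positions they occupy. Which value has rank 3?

Sorted (ascending): 19, 20, 27, 53, 59, 61, 69, 72, 73, 77, 78
No ties — each value takes its position as its rank.
Rank 3 → value 27.

27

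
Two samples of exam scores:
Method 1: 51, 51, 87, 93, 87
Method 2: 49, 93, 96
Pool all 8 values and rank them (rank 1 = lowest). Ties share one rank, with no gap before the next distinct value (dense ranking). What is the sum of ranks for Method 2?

10

Sorted (ascending): 49, 51, 51, 87, 87, 93, 93, 96
The 2 values of 51 share dense rank 2.
The 2 values of 87 share dense rank 3.
The 2 values of 93 share dense rank 4.
Remaining distinct values take the next consecutive integers.
Method 2 values → pooled ranks: 49→1, 93→4, 96→5
Rank sum = 1 + 4 + 5 = 10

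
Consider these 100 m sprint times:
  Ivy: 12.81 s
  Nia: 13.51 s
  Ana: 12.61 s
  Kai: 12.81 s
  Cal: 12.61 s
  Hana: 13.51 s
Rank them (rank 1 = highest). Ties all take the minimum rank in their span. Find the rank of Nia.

Sorted (descending): 13.51, 13.51, 12.81, 12.81, 12.61, 12.61
The 2 values of 13.51 occupy positions 1–2 → each gets rank 1.
The 2 values of 12.81 occupy positions 3–4 → each gets rank 3.
The 2 values of 12.61 occupy positions 5–6 → each gets rank 5.
Nia has value 13.51 s → rank 1.

1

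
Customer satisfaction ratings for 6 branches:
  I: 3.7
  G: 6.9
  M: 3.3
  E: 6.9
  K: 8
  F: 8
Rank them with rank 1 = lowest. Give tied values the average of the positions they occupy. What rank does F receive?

5.5

Sorted (ascending): 3.3, 3.7, 6.9, 6.9, 8, 8
The 2 values of 6.9 occupy positions 3–4 → average rank (3+4)/2 = 3.5.
The 2 values of 8 occupy positions 5–6 → average rank (5+6)/2 = 5.5.
F has value 8 → rank 5.5.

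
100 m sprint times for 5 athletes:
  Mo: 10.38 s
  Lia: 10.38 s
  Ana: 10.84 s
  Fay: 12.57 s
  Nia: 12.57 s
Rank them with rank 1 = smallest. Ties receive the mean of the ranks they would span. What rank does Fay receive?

Sorted (ascending): 10.38, 10.38, 10.84, 12.57, 12.57
The 2 values of 10.38 occupy positions 1–2 → average rank (1+2)/2 = 1.5.
The 2 values of 12.57 occupy positions 4–5 → average rank (4+5)/2 = 4.5.
Fay has value 12.57 s → rank 4.5.

4.5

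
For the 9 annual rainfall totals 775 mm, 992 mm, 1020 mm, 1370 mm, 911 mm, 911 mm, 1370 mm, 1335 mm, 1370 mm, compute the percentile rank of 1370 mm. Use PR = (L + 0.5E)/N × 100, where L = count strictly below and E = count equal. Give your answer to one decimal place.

N = 9.
Strictly below 1370: 6. Equal to 1370: 3.
PR = (6 + 0.5·3)/9 × 100 = 83.3

83.3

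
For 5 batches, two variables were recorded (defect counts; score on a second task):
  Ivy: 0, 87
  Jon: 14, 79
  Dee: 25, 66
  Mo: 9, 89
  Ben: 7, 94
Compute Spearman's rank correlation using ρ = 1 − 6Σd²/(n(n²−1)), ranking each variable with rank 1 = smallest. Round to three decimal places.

Ranks of variable 1: 1, 4, 5, 3, 2
Ranks of variable 2: 3, 2, 1, 4, 5
d = r₁ − r₂: -2, 2, 4, -1, -3
d²: 4, 4, 16, 1, 9; Σd² = 34
ρ = 1 − 6·34/(5·24) = 1 − 204/120 = -0.700

-0.700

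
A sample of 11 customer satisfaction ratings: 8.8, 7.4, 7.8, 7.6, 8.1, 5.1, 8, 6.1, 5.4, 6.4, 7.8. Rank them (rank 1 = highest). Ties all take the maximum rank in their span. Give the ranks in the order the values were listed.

Sorted (descending): 8.8, 8.1, 8, 7.8, 7.8, 7.6, 7.4, 6.4, 6.1, 5.4, 5.1
The 2 values of 7.8 occupy positions 4–5 → each gets rank 5.

1, 7, 5, 6, 2, 11, 3, 9, 10, 8, 5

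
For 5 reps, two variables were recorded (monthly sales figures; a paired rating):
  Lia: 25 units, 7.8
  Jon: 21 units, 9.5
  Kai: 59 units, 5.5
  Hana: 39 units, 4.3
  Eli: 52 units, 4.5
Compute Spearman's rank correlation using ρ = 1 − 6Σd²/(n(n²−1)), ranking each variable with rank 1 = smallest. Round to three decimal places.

-0.600

Ranks of variable 1: 2, 1, 5, 3, 4
Ranks of variable 2: 4, 5, 3, 1, 2
d = r₁ − r₂: -2, -4, 2, 2, 2
d²: 4, 16, 4, 4, 4; Σd² = 32
ρ = 1 − 6·32/(5·24) = 1 − 192/120 = -0.600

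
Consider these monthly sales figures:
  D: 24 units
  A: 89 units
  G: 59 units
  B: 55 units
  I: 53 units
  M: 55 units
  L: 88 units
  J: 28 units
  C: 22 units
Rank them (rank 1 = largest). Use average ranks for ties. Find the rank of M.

4.5

Sorted (descending): 89, 88, 59, 55, 55, 53, 28, 24, 22
The 2 values of 55 occupy positions 4–5 → average rank (4+5)/2 = 4.5.
M has value 55 units → rank 4.5.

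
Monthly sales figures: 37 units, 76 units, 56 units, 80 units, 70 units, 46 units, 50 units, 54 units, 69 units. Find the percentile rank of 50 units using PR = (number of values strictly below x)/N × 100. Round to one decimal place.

22.2

N = 9.
Strictly below 50: 2. Equal to 50: 1.
PR = 2/9 × 100 = 22.2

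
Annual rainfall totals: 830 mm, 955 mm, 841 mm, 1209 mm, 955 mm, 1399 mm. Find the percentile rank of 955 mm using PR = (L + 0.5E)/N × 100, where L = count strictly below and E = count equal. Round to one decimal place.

50.0

N = 6.
Strictly below 955: 2. Equal to 955: 2.
PR = (2 + 0.5·2)/6 × 100 = 50.0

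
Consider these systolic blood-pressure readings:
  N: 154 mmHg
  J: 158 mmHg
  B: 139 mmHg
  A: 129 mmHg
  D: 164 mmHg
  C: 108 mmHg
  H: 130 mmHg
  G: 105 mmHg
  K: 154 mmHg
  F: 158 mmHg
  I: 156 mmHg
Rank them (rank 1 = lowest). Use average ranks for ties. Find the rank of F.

Sorted (ascending): 105, 108, 129, 130, 139, 154, 154, 156, 158, 158, 164
The 2 values of 154 occupy positions 6–7 → average rank (6+7)/2 = 6.5.
The 2 values of 158 occupy positions 9–10 → average rank (9+10)/2 = 9.5.
F has value 158 mmHg → rank 9.5.

9.5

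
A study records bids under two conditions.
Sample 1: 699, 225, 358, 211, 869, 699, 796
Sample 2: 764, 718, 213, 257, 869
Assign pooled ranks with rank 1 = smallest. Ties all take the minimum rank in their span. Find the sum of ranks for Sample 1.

Sorted (ascending): 211, 213, 225, 257, 358, 699, 699, 718, 764, 796, 869, 869
The 2 values of 699 occupy positions 6–7 → each gets rank 6.
The 2 values of 869 occupy positions 11–12 → each gets rank 11.
Sample 1 values → pooled ranks: 699→6, 225→3, 358→5, 211→1, 869→11, 699→6, 796→10
Rank sum = 6 + 3 + 5 + 1 + 11 + 6 + 10 = 42

42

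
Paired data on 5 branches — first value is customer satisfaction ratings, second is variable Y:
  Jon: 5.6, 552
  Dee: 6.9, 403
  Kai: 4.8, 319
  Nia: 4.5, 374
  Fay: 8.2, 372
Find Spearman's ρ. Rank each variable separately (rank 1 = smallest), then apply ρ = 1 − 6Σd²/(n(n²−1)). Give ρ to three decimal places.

0.100

Ranks of variable 1: 3, 4, 2, 1, 5
Ranks of variable 2: 5, 4, 1, 3, 2
d = r₁ − r₂: -2, 0, 1, -2, 3
d²: 4, 0, 1, 4, 9; Σd² = 18
ρ = 1 − 6·18/(5·24) = 1 − 108/120 = 0.100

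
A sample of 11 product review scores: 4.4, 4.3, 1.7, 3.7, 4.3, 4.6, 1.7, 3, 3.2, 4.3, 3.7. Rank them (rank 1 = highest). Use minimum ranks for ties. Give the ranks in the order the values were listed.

2, 3, 10, 6, 3, 1, 10, 9, 8, 3, 6

Sorted (descending): 4.6, 4.4, 4.3, 4.3, 4.3, 3.7, 3.7, 3.2, 3, 1.7, 1.7
The 3 values of 4.3 occupy positions 3–5 → each gets rank 3.
The 2 values of 3.7 occupy positions 6–7 → each gets rank 6.
The 2 values of 1.7 occupy positions 10–11 → each gets rank 10.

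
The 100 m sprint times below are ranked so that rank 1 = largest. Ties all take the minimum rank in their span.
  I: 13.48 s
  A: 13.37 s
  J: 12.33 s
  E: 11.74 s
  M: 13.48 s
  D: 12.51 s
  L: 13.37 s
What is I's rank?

Sorted (descending): 13.48, 13.48, 13.37, 13.37, 12.51, 12.33, 11.74
The 2 values of 13.48 occupy positions 1–2 → each gets rank 1.
The 2 values of 13.37 occupy positions 3–4 → each gets rank 3.
I has value 13.48 s → rank 1.

1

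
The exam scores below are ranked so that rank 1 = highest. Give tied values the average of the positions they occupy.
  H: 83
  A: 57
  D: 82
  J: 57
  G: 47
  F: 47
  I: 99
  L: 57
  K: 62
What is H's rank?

Sorted (descending): 99, 83, 82, 62, 57, 57, 57, 47, 47
The 3 values of 57 occupy positions 5–7 → average rank 6.
The 2 values of 47 occupy positions 8–9 → average rank (8+9)/2 = 8.5.
H has value 83 → rank 2.

2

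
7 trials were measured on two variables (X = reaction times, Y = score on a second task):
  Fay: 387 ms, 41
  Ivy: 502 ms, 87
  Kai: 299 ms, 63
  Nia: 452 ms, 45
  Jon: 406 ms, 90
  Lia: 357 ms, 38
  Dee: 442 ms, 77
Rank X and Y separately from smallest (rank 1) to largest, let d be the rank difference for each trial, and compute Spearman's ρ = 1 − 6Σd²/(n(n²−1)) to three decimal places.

0.464

Ranks of variable 1: 3, 7, 1, 6, 4, 2, 5
Ranks of variable 2: 2, 6, 4, 3, 7, 1, 5
d = r₁ − r₂: 1, 1, -3, 3, -3, 1, 0
d²: 1, 1, 9, 9, 9, 1, 0; Σd² = 30
ρ = 1 − 6·30/(7·48) = 1 − 180/336 = 0.464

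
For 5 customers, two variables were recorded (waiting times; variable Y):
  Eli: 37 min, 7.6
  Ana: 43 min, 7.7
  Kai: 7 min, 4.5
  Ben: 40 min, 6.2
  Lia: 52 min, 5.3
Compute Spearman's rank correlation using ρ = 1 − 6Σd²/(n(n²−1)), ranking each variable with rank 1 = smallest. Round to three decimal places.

Ranks of variable 1: 2, 4, 1, 3, 5
Ranks of variable 2: 4, 5, 1, 3, 2
d = r₁ − r₂: -2, -1, 0, 0, 3
d²: 4, 1, 0, 0, 9; Σd² = 14
ρ = 1 − 6·14/(5·24) = 1 − 84/120 = 0.300

0.300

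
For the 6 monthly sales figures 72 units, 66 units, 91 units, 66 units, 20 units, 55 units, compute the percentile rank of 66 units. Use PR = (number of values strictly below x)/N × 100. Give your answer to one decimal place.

33.3

N = 6.
Strictly below 66: 2. Equal to 66: 2.
PR = 2/6 × 100 = 33.3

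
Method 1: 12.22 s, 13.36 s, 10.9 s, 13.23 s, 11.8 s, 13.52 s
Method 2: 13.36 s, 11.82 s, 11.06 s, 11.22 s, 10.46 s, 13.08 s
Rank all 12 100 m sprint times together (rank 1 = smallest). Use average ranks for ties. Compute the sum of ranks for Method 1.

Sorted (ascending): 10.46, 10.9, 11.06, 11.22, 11.8, 11.82, 12.22, 13.08, 13.23, 13.36, 13.36, 13.52
The 2 values of 13.36 occupy positions 10–11 → average rank (10+11)/2 = 10.5.
Method 1 values → pooled ranks: 12.22→7, 13.36→10.5, 10.9→2, 13.23→9, 11.8→5, 13.52→12
Rank sum = 7 + 10.5 + 2 + 9 + 5 + 12 = 45.5

45.5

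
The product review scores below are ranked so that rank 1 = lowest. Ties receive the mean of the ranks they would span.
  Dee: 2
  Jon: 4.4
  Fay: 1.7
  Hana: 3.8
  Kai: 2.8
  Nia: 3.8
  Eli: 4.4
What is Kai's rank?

3

Sorted (ascending): 1.7, 2, 2.8, 3.8, 3.8, 4.4, 4.4
The 2 values of 3.8 occupy positions 4–5 → average rank (4+5)/2 = 4.5.
The 2 values of 4.4 occupy positions 6–7 → average rank (6+7)/2 = 6.5.
Kai has value 2.8 → rank 3.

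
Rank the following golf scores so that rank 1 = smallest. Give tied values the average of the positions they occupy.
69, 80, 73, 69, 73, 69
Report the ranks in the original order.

Sorted (ascending): 69, 69, 69, 73, 73, 80
The 3 values of 69 occupy positions 1–3 → average rank 2.
The 2 values of 73 occupy positions 4–5 → average rank (4+5)/2 = 4.5.

2, 6, 4.5, 2, 4.5, 2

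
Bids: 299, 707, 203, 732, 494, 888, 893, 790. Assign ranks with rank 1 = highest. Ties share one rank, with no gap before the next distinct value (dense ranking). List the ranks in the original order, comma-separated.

Sorted (descending): 893, 888, 790, 732, 707, 494, 299, 203
No ties — each value takes its position as its rank.

7, 5, 8, 4, 6, 2, 1, 3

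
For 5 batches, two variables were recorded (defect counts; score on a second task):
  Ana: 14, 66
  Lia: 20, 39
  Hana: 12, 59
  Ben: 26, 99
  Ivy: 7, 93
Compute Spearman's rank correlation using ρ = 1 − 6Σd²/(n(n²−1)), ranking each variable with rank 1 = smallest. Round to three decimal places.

Ranks of variable 1: 3, 4, 2, 5, 1
Ranks of variable 2: 3, 1, 2, 5, 4
d = r₁ − r₂: 0, 3, 0, 0, -3
d²: 0, 9, 0, 0, 9; Σd² = 18
ρ = 1 − 6·18/(5·24) = 1 − 108/120 = 0.100

0.100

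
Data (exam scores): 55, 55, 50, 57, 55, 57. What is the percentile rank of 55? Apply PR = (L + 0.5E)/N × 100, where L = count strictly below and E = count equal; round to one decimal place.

41.7

N = 6.
Strictly below 55: 1. Equal to 55: 3.
PR = (1 + 0.5·3)/6 × 100 = 41.7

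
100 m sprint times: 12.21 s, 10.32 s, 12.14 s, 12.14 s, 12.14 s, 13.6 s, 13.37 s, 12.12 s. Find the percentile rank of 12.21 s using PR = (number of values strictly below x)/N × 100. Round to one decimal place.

62.5

N = 8.
Strictly below 12.21: 5. Equal to 12.21: 1.
PR = 5/8 × 100 = 62.5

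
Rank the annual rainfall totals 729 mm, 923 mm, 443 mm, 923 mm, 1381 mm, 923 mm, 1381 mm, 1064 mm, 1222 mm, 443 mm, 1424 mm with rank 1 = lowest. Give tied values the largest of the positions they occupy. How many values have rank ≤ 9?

8

Sorted (ascending): 443, 443, 729, 923, 923, 923, 1064, 1222, 1381, 1381, 1424
The 2 values of 443 occupy positions 1–2 → each gets rank 2.
The 3 values of 923 occupy positions 4–6 → each gets rank 6.
The 2 values of 1381 occupy positions 9–10 → each gets rank 10.
Ranks ≤ 9: {2, 2, 3, 6, 6, 6, 7, 8} → 8 values.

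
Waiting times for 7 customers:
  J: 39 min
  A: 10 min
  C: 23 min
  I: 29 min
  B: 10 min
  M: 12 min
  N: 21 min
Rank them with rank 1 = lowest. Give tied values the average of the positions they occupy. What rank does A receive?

1.5

Sorted (ascending): 10, 10, 12, 21, 23, 29, 39
The 2 values of 10 occupy positions 1–2 → average rank (1+2)/2 = 1.5.
A has value 10 min → rank 1.5.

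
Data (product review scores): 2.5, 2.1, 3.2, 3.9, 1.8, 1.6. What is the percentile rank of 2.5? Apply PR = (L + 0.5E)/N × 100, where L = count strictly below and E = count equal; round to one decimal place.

58.3

N = 6.
Strictly below 2.5: 3. Equal to 2.5: 1.
PR = (3 + 0.5·1)/6 × 100 = 58.3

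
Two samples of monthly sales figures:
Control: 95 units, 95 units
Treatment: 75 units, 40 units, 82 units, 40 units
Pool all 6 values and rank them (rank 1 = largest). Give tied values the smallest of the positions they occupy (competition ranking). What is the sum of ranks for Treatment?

Sorted (descending): 95, 95, 82, 75, 40, 40
The 2 values of 95 occupy positions 1–2 → each gets rank 1.
The 2 values of 40 occupy positions 5–6 → each gets rank 5.
Treatment values → pooled ranks: 75→4, 40→5, 82→3, 40→5
Rank sum = 4 + 5 + 3 + 5 = 17

17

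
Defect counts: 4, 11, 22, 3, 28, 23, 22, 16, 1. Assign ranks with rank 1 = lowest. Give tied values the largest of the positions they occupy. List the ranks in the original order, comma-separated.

Sorted (ascending): 1, 3, 4, 11, 16, 22, 22, 23, 28
The 2 values of 22 occupy positions 6–7 → each gets rank 7.

3, 4, 7, 2, 9, 8, 7, 5, 1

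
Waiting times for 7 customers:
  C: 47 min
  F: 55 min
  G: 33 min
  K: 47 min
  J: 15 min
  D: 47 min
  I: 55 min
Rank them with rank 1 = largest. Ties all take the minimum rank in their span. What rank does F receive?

Sorted (descending): 55, 55, 47, 47, 47, 33, 15
The 2 values of 55 occupy positions 1–2 → each gets rank 1.
The 3 values of 47 occupy positions 3–5 → each gets rank 3.
F has value 55 min → rank 1.

1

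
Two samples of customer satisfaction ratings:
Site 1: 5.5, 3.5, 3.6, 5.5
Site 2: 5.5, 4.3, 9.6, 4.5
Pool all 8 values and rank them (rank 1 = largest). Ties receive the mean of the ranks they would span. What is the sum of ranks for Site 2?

Sorted (descending): 9.6, 5.5, 5.5, 5.5, 4.5, 4.3, 3.6, 3.5
The 3 values of 5.5 occupy positions 2–4 → average rank 3.
Site 2 values → pooled ranks: 5.5→3, 4.3→6, 9.6→1, 4.5→5
Rank sum = 3 + 6 + 1 + 5 = 15

15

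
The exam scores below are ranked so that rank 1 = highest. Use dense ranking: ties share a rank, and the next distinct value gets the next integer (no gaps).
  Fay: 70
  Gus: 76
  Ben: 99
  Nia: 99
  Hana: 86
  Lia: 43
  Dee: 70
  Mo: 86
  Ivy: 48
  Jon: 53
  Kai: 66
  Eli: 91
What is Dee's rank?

5

Sorted (descending): 99, 99, 91, 86, 86, 76, 70, 70, 66, 53, 48, 43
The 2 values of 99 share dense rank 1.
The 2 values of 86 share dense rank 3.
The 2 values of 70 share dense rank 5.
Remaining distinct values take the next consecutive integers.
Dee has value 70 → rank 5.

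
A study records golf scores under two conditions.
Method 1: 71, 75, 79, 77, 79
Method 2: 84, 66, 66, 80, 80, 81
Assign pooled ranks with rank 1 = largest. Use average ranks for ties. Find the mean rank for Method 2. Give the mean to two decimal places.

5.17

Sorted (descending): 84, 81, 80, 80, 79, 79, 77, 75, 71, 66, 66
The 2 values of 80 occupy positions 3–4 → average rank (3+4)/2 = 3.5.
The 2 values of 79 occupy positions 5–6 → average rank (5+6)/2 = 5.5.
The 2 values of 66 occupy positions 10–11 → average rank (10+11)/2 = 10.5.
Method 2 values → pooled ranks: 84→1, 66→10.5, 66→10.5, 80→3.5, 80→3.5, 81→2
Mean rank = (1 + 10.5 + 10.5 + 3.5 + 3.5 + 2) / 6 = 5.17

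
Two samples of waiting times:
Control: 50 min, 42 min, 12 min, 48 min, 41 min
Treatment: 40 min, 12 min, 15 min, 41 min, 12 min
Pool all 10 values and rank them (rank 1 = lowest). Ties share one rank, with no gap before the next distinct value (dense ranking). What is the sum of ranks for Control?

Sorted (ascending): 12, 12, 12, 15, 40, 41, 41, 42, 48, 50
The 3 values of 12 share dense rank 1.
The 2 values of 41 share dense rank 4.
Remaining distinct values take the next consecutive integers.
Control values → pooled ranks: 50→7, 42→5, 12→1, 48→6, 41→4
Rank sum = 7 + 5 + 1 + 6 + 4 = 23

23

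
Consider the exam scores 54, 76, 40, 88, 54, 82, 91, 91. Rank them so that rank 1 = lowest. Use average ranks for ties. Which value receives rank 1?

Sorted (ascending): 40, 54, 54, 76, 82, 88, 91, 91
The 2 values of 54 occupy positions 2–3 → average rank (2+3)/2 = 2.5.
The 2 values of 91 occupy positions 7–8 → average rank (7+8)/2 = 7.5.
Rank 1 → value 40.

40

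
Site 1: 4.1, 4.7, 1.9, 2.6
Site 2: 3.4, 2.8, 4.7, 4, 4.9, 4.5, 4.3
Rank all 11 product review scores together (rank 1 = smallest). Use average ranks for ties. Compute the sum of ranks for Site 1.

18.5

Sorted (ascending): 1.9, 2.6, 2.8, 3.4, 4, 4.1, 4.3, 4.5, 4.7, 4.7, 4.9
The 2 values of 4.7 occupy positions 9–10 → average rank (9+10)/2 = 9.5.
Site 1 values → pooled ranks: 4.1→6, 4.7→9.5, 1.9→1, 2.6→2
Rank sum = 6 + 9.5 + 1 + 2 = 18.5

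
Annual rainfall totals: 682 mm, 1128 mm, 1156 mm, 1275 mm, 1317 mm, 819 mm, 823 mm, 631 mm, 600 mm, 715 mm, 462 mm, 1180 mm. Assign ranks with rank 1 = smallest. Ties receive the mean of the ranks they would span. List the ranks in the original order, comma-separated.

4, 8, 9, 11, 12, 6, 7, 3, 2, 5, 1, 10

Sorted (ascending): 462, 600, 631, 682, 715, 819, 823, 1128, 1156, 1180, 1275, 1317
No ties — each value takes its position as its rank.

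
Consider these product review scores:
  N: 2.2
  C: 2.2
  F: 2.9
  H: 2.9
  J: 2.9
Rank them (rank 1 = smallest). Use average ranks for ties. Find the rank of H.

Sorted (ascending): 2.2, 2.2, 2.9, 2.9, 2.9
The 2 values of 2.2 occupy positions 1–2 → average rank (1+2)/2 = 1.5.
The 3 values of 2.9 occupy positions 3–5 → average rank 4.
H has value 2.9 → rank 4.

4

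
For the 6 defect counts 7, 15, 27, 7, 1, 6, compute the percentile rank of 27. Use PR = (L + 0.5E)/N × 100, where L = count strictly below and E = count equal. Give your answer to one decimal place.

N = 6.
Strictly below 27: 5. Equal to 27: 1.
PR = (5 + 0.5·1)/6 × 100 = 91.7

91.7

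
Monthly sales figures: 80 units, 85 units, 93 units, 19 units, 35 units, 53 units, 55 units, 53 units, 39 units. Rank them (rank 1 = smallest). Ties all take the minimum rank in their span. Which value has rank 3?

Sorted (ascending): 19, 35, 39, 53, 53, 55, 80, 85, 93
The 2 values of 53 occupy positions 4–5 → each gets rank 4.
Rank 3 → value 39.

39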